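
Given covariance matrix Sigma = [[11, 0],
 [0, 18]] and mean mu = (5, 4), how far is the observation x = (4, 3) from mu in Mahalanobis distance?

Step 1 — centre the observation: (x - mu) = (-1, -1).

Step 2 — invert Sigma. det(Sigma) = 11·18 - (0)² = 198.
  Sigma^{-1} = (1/det) · [[d, -b], [-b, a]] = [[0.0909, 0],
 [0, 0.0556]].

Step 3 — form the quadratic (x - mu)^T · Sigma^{-1} · (x - mu):
  Sigma^{-1} · (x - mu) = (-0.0909, -0.0556).
  (x - mu)^T · [Sigma^{-1} · (x - mu)] = (-1)·(-0.0909) + (-1)·(-0.0556) = 0.1465.

Step 4 — take square root: d = √(0.1465) ≈ 0.3827.

d(x, mu) = √(0.1465) ≈ 0.3827


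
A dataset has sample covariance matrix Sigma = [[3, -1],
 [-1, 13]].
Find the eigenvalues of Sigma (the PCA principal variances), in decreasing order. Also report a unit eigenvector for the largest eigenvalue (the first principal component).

Step 1 — characteristic polynomial of 2×2 Sigma:
  det(Sigma - λI) = λ² - trace · λ + det = 0.
  trace = 3 + 13 = 16, det = 3·13 - (-1)² = 38.
Step 2 — discriminant:
  Δ = trace² - 4·det = 256 - 152 = 104.
Step 3 — eigenvalues:
  λ = (trace ± √Δ)/2 = (16 ± 10.198)/2,
  λ_1 = 13.099,  λ_2 = 2.901.

Step 4 — unit eigenvector for λ_1: solve (Sigma - λ_1 I)v = 0. First row:
  (3 - 13.099)·v_x + (-1)·v_y = 0, i.e. (-10.099)·v_x + (-1)·v_y = 0,
  so v ∝ (b, λ_1 - a) = (-1, 10.099); multiply by -1 so the first entry is positive: u = (1, -10.099).
  ||u|| = √((1)² + (-10.099)²) = √(102.9902) ≈ 10.1484,
  v_1 = u/||u|| ≈ (0.0985, -0.9951) (||v_1|| = 1).

λ_1 = 13.099,  λ_2 = 2.901;  v_1 ≈ (0.0985, -0.9951)


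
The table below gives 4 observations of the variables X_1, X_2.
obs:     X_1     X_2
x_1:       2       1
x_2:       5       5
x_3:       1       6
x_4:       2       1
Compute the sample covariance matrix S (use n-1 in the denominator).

Step 1 — column means:
  mean(X_1) = (2 + 5 + 1 + 2) / 4 = 10/4 = 2.5
  mean(X_2) = (1 + 5 + 6 + 1) / 4 = 13/4 = 3.25

Step 2 — sample covariance S[i,j] = (1/(n-1)) · Σ_k (x_{k,i} - mean_i) · (x_{k,j} - mean_j), with n-1 = 3.
  S[X_1,X_1] = ((-0.5)·(-0.5) + (2.5)·(2.5) + (-1.5)·(-1.5) + (-0.5)·(-0.5)) / 3 = 9/3 = 3
  S[X_1,X_2] = ((-0.5)·(-2.25) + (2.5)·(1.75) + (-1.5)·(2.75) + (-0.5)·(-2.25)) / 3 = 2.5/3 = 0.8333
  S[X_2,X_2] = ((-2.25)·(-2.25) + (1.75)·(1.75) + (2.75)·(2.75) + (-2.25)·(-2.25)) / 3 = 20.75/3 = 6.9167

S is symmetric (S[j,i] = S[i,j]). Assembling:

S = [[3, 0.8333],
 [0.8333, 6.9167]]


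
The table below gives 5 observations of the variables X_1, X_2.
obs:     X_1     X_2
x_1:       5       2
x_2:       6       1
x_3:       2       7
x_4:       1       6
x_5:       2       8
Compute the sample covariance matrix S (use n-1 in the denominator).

Step 1 — column means:
  mean(X_1) = (5 + 6 + 2 + 1 + 2) / 5 = 16/5 = 3.2
  mean(X_2) = (2 + 1 + 7 + 6 + 8) / 5 = 24/5 = 4.8

Step 2 — sample covariance S[i,j] = (1/(n-1)) · Σ_k (x_{k,i} - mean_i) · (x_{k,j} - mean_j), with n-1 = 4.
  S[X_1,X_1] = ((1.8)·(1.8) + (2.8)·(2.8) + (-1.2)·(-1.2) + (-2.2)·(-2.2) + (-1.2)·(-1.2)) / 4 = 18.8/4 = 4.7
  S[X_1,X_2] = ((1.8)·(-2.8) + (2.8)·(-3.8) + (-1.2)·(2.2) + (-2.2)·(1.2) + (-1.2)·(3.2)) / 4 = -24.8/4 = -6.2
  S[X_2,X_2] = ((-2.8)·(-2.8) + (-3.8)·(-3.8) + (2.2)·(2.2) + (1.2)·(1.2) + (3.2)·(3.2)) / 4 = 38.8/4 = 9.7

S is symmetric (S[j,i] = S[i,j]). Assembling:

S = [[4.7, -6.2],
 [-6.2, 9.7]]


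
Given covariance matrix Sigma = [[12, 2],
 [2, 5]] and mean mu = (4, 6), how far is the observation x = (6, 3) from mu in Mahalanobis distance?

Step 1 — centre the observation: (x - mu) = (2, -3).

Step 2 — invert Sigma. det(Sigma) = 12·5 - (2)² = 56.
  Sigma^{-1} = (1/det) · [[d, -b], [-b, a]] = [[0.0893, -0.0357],
 [-0.0357, 0.2143]].

Step 3 — form the quadratic (x - mu)^T · Sigma^{-1} · (x - mu):
  Sigma^{-1} · (x - mu) = (0.2857, -0.7143).
  (x - mu)^T · [Sigma^{-1} · (x - mu)] = (2)·(0.2857) + (-3)·(-0.7143) = 2.7143.

Step 4 — take square root: d = √(2.7143) ≈ 1.6475.

d(x, mu) = √(2.7143) ≈ 1.6475


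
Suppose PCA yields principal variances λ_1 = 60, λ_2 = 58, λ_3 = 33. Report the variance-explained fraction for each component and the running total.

Step 1 — total variance = trace(Sigma) = Σ λ_i = 60 + 58 + 33 = 151.

Step 2 — fraction explained by component i = λ_i / Σ λ:
  PC1: 60/151 = 0.3974
  PC2: 58/151 = 0.3841
  PC3: 33/151 = 0.2185

Step 3 — cumulative fraction after k components = (λ_1 + ... + λ_k) / Σ λ:
  k = 1: 60/151 = 0.3974
  k = 2: (60 + 58)/151 = 118/151 = 0.7815
  k = 3: (60 + 58 + 33)/151 = 151/151 = 1

Summary (fraction, with percent):

explained: PC1 0.3974 (39.74%), PC2 0.3841 (38.41%), PC3 0.2185 (21.85%);  cumulative: 0.3974, 0.7815, 1


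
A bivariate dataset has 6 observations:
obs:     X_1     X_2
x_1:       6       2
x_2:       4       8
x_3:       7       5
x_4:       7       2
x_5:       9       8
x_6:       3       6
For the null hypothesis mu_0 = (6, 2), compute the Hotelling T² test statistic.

Step 1 — sample mean vector:
  mean(X_1) = (6 + 4 + 7 + 7 + 9 + 3) / 6 = 36/6 = 6
  mean(X_2) = (2 + 8 + 5 + 2 + 8 + 6) / 6 = 31/6 = 5.1667
  x̄ = (6, 5.1667),  deviation x̄ - mu_0 = (6, 5.1667) - (6, 2) = (0, 3.1667).

Step 2 — sample covariance matrix, S[i,j] = (1/(n-1)) · Σ_k (x_{k,i} - mean_i) · (x_{k,j} - mean_j), divisor n-1 = 5:
  S[X_1,X_1] = ((0)·(0) + (-2)·(-2) + (1)·(1) + (1)·(1) + (3)·(3) + (-3)·(-3)) / 5 = 24/5 = 4.8
  S[X_1,X_2] = ((0)·(-3.1667) + (-2)·(2.8333) + (1)·(-0.1667) + (1)·(-3.1667) + (3)·(2.8333) + (-3)·(0.8333)) / 5 = -3/5 = -0.6
  S[X_2,X_2] = ((-3.1667)·(-3.1667) + (2.8333)·(2.8333) + (-0.1667)·(-0.1667) + (-3.1667)·(-3.1667) + (2.8333)·(2.8333) + (0.8333)·(0.8333)) / 5 = 36.8333/5 = 7.3667
  S = [[4.8, -0.6],
 [-0.6, 7.3667]].

Step 3 — invert S. det(S) = 4.8·7.3667 - (-0.6)² = 35.
  S^{-1} = (1/det) · [[d, -b], [-b, a]] = [[0.2105, 0.0171],
 [0.0171, 0.1371]].

Step 4 — quadratic form (x̄ - mu_0)^T · S^{-1} · (x̄ - mu_0):
  S^{-1} · (x̄ - mu_0) = (0.0543, 0.4343),
  (x̄ - mu_0)^T · [...] = (0)·(0.0543) + (3.1667)·(0.4343) = 1.3752.

Step 5 — scale by n: T² = 6 · 1.3752 = 8.2514.

T² ≈ 8.2514


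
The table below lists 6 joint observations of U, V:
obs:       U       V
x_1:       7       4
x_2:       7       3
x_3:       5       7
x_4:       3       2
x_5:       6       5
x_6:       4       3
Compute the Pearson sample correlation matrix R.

Step 1 — column means:
  mean(U) = (7 + 7 + 5 + 3 + 6 + 4) / 6 = 32/6 = 5.3333
  mean(V) = (4 + 3 + 7 + 2 + 5 + 3) / 6 = 24/6 = 4

Step 2 — sample variances and covariances s[i,j] = (1/(n-1)) · Σ_k (x_{k,i} - mean_i) · (x_{k,j} - mean_j), with n-1 = 5:
  s[U,U] = ((1.6667)·(1.6667) + (1.6667)·(1.6667) + (-0.3333)·(-0.3333) + (-2.3333)·(-2.3333) + (0.6667)·(0.6667) + (-1.3333)·(-1.3333)) / 5 = 13.3333/5 = 2.6667
  s[U,V] = ((1.6667)·(0) + (1.6667)·(-1) + (-0.3333)·(3) + (-2.3333)·(-2) + (0.6667)·(1) + (-1.3333)·(-1)) / 5 = 4/5 = 0.8
  s[V,V] = ((0)·(0) + (-1)·(-1) + (3)·(3) + (-2)·(-2) + (1)·(1) + (-1)·(-1)) / 5 = 16/5 = 3.2
  Sample standard deviations s_i = √(s[i,i]):
  s(U) = √(2.6667) = 1.633
  s(V) = √(3.2) = 1.7889

Step 3 — r_{ij} = s_{ij} / (s_i · s_j):
  r[U,U] = 1 (diagonal).
  r[U,V] = 0.8 / (1.633 · 1.7889) = 0.8 / 2.9212 = 0.2739
  r[V,V] = 1 (diagonal).

R is symmetric with unit diagonal. Assembling:

R = [[1, 0.2739],
 [0.2739, 1]]


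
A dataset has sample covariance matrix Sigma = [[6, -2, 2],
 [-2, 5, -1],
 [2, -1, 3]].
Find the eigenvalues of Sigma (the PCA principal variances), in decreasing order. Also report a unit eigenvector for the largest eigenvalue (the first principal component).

Step 1 — characteristic polynomial p(λ) = det(λI - Sigma) = λ³ - tr·λ² + c_1·λ - det, where tr = trace, c_1 = sum of the principal 2×2 minors, det = det(Sigma):
  tr = 6 + 5 + 3 = 14,
  c_1 = (6·5 - (-2)²) + (6·3 - (2)²) + (5·3 - (-1)²) = 26 + 14 + 14 = 54,
  det = 6·(5·3 - (-1)²) - (-2)·((-2)·3 - (-1)·(2)) + (2)·((-2)·(-1) - 5·(2)) = 6·(14) - (-2)·(-4) + (2)·(-8) = 60.
  So p(λ) = λ³ - 14λ² + 54λ - 60.
Step 2 — look for an integer root (rational root theorem: any rational root is an integer divisor of 60). Testing λ = 2:
  p(2) = 8 - 56 + 108 - 60 = 0  ✓
  Dividing out (λ - 2): p(λ) = (λ - 2)(λ² - 12λ + 30).
Step 3 — remaining eigenvalues from the quadratic λ² - 12λ + 30 = 0:
  Δ = 12² - 4·30 = 144 - 120 = 24,  λ = (12 ± √24)/2 = (12 ± 4.899)/2 ≈ 8.4495 or 3.5505.
  Sorted: λ_1 = 8.4495,  λ_2 = 3.5505,  λ_3 = 2  (check: sum = 14 = tr ✓).

Step 4 — unit eigenvector for λ_1 ≈ 8.4495: v spans the null space of (Sigma - λ_1 I), whose rows are
  r_1 = (-2.4495, -2, 2),  r_2 = (-2, -3.4495, -1),  r_3 = (2, -1, -5.4495).
  v is orthogonal to every row, so take v ∝ r_1 × r_2 = ((-2)·(-1) - (2)·(-3.4495), (2)·(-2) - (-2.4495)·(-1), (-2.4495)·(-3.4495) - (-2)·(-2)) ≈ (8.899, -6.4495, 4.4495).
  Let u = (8.899, -6.4495, 4.4495).
  ||u|| = √((8.899)² + (-6.4495)² + (4.4495)²) = √(140.5857) ≈ 11.8569,  v_1 = u/||u|| ≈ (0.7505, -0.5439, 0.3753) (||v_1|| = 1).

λ_1 = 8.4495,  λ_2 = 3.5505,  λ_3 = 2;  v_1 ≈ (0.7505, -0.5439, 0.3753)


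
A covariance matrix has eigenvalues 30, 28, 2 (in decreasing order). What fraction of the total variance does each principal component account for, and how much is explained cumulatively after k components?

Step 1 — total variance = trace(Sigma) = Σ λ_i = 30 + 28 + 2 = 60.

Step 2 — fraction explained by component i = λ_i / Σ λ:
  PC1: 30/60 = 0.5
  PC2: 28/60 = 0.4667
  PC3: 2/60 = 0.0333

Step 3 — cumulative fraction after k components = (λ_1 + ... + λ_k) / Σ λ:
  k = 1: 30/60 = 0.5
  k = 2: (30 + 28)/60 = 58/60 = 0.9667
  k = 3: (30 + 28 + 2)/60 = 60/60 = 1

Summary (fraction, with percent):

explained: PC1 0.5 (50%), PC2 0.4667 (46.67%), PC3 0.0333 (3.33%);  cumulative: 0.5, 0.9667, 1


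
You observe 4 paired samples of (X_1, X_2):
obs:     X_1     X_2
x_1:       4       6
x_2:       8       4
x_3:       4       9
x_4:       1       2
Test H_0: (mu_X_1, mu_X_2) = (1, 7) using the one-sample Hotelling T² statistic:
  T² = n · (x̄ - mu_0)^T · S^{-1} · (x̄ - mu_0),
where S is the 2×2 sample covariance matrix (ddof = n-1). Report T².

Step 1 — sample mean vector:
  mean(X_1) = (4 + 8 + 4 + 1) / 4 = 17/4 = 4.25
  mean(X_2) = (6 + 4 + 9 + 2) / 4 = 21/4 = 5.25
  x̄ = (4.25, 5.25),  deviation x̄ - mu_0 = (4.25, 5.25) - (1, 7) = (3.25, -1.75).

Step 2 — sample covariance matrix, S[i,j] = (1/(n-1)) · Σ_k (x_{k,i} - mean_i) · (x_{k,j} - mean_j), divisor n-1 = 3:
  S[X_1,X_1] = ((-0.25)·(-0.25) + (3.75)·(3.75) + (-0.25)·(-0.25) + (-3.25)·(-3.25)) / 3 = 24.75/3 = 8.25
  S[X_1,X_2] = ((-0.25)·(0.75) + (3.75)·(-1.25) + (-0.25)·(3.75) + (-3.25)·(-3.25)) / 3 = 4.75/3 = 1.5833
  S[X_2,X_2] = ((0.75)·(0.75) + (-1.25)·(-1.25) + (3.75)·(3.75) + (-3.25)·(-3.25)) / 3 = 26.75/3 = 8.9167
  S = [[8.25, 1.5833],
 [1.5833, 8.9167]].

Step 3 — invert S. det(S) = 8.25·8.9167 - (1.5833)² = 71.0556.
  S^{-1} = (1/det) · [[d, -b], [-b, a]] = [[0.1255, -0.0223],
 [-0.0223, 0.1161]].

Step 4 — quadratic form (x̄ - mu_0)^T · S^{-1} · (x̄ - mu_0):
  S^{-1} · (x̄ - mu_0) = (0.4468, -0.2756),
  (x̄ - mu_0)^T · [...] = (3.25)·(0.4468) + (-1.75)·(-0.2756) = 1.9345.

Step 5 — scale by n: T² = 4 · 1.9345 = 7.7381.

T² ≈ 7.7381


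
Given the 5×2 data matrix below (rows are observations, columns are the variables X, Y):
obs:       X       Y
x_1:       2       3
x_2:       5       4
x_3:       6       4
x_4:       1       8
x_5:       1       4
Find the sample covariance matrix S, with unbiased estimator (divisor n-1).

Step 1 — column means:
  mean(X) = (2 + 5 + 6 + 1 + 1) / 5 = 15/5 = 3
  mean(Y) = (3 + 4 + 4 + 8 + 4) / 5 = 23/5 = 4.6

Step 2 — sample covariance S[i,j] = (1/(n-1)) · Σ_k (x_{k,i} - mean_i) · (x_{k,j} - mean_j), with n-1 = 4.
  S[X,X] = ((-1)·(-1) + (2)·(2) + (3)·(3) + (-2)·(-2) + (-2)·(-2)) / 4 = 22/4 = 5.5
  S[X,Y] = ((-1)·(-1.6) + (2)·(-0.6) + (3)·(-0.6) + (-2)·(3.4) + (-2)·(-0.6)) / 4 = -7/4 = -1.75
  S[Y,Y] = ((-1.6)·(-1.6) + (-0.6)·(-0.6) + (-0.6)·(-0.6) + (3.4)·(3.4) + (-0.6)·(-0.6)) / 4 = 15.2/4 = 3.8

S is symmetric (S[j,i] = S[i,j]). Assembling:

S = [[5.5, -1.75],
 [-1.75, 3.8]]


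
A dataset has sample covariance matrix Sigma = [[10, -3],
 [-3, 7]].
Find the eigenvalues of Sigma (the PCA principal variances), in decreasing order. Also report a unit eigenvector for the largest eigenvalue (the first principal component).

Step 1 — characteristic polynomial of 2×2 Sigma:
  det(Sigma - λI) = λ² - trace · λ + det = 0.
  trace = 10 + 7 = 17, det = 10·7 - (-3)² = 61.
Step 2 — discriminant:
  Δ = trace² - 4·det = 289 - 244 = 45.
Step 3 — eigenvalues:
  λ = (trace ± √Δ)/2 = (17 ± 6.7082)/2,
  λ_1 = 11.8541,  λ_2 = 5.1459.

Step 4 — unit eigenvector for λ_1: solve (Sigma - λ_1 I)v = 0. First row:
  (10 - 11.8541)·v_x + (-3)·v_y = 0, i.e. (-1.8541)·v_x + (-3)·v_y = 0,
  so v ∝ (b, λ_1 - a) = (-3, 1.8541); multiply by -1 so the first entry is positive: u = (3, -1.8541).
  ||u|| = √((3)² + (-1.8541)²) = √(12.4377) ≈ 3.5267,
  v_1 = u/||u|| ≈ (0.8507, -0.5257) (||v_1|| = 1).

λ_1 = 11.8541,  λ_2 = 5.1459;  v_1 ≈ (0.8507, -0.5257)


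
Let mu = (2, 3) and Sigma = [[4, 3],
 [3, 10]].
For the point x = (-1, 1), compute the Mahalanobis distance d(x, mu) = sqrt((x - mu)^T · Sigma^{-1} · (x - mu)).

Step 1 — centre the observation: (x - mu) = (-3, -2).

Step 2 — invert Sigma. det(Sigma) = 4·10 - (3)² = 31.
  Sigma^{-1} = (1/det) · [[d, -b], [-b, a]] = [[0.3226, -0.0968],
 [-0.0968, 0.129]].

Step 3 — form the quadratic (x - mu)^T · Sigma^{-1} · (x - mu):
  Sigma^{-1} · (x - mu) = (-0.7742, 0.0323).
  (x - mu)^T · [Sigma^{-1} · (x - mu)] = (-3)·(-0.7742) + (-2)·(0.0323) = 2.2581.

Step 4 — take square root: d = √(2.2581) ≈ 1.5027.

d(x, mu) = √(2.2581) ≈ 1.5027


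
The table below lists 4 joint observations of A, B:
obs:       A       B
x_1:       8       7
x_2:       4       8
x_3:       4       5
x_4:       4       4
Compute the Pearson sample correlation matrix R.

Step 1 — column means:
  mean(A) = (8 + 4 + 4 + 4) / 4 = 20/4 = 5
  mean(B) = (7 + 8 + 5 + 4) / 4 = 24/4 = 6

Step 2 — sample variances and covariances s[i,j] = (1/(n-1)) · Σ_k (x_{k,i} - mean_i) · (x_{k,j} - mean_j), with n-1 = 3:
  s[A,A] = ((3)·(3) + (-1)·(-1) + (-1)·(-1) + (-1)·(-1)) / 3 = 12/3 = 4
  s[A,B] = ((3)·(1) + (-1)·(2) + (-1)·(-1) + (-1)·(-2)) / 3 = 4/3 = 1.3333
  s[B,B] = ((1)·(1) + (2)·(2) + (-1)·(-1) + (-2)·(-2)) / 3 = 10/3 = 3.3333
  Sample standard deviations s_i = √(s[i,i]):
  s(A) = √(4) = 2
  s(B) = √(3.3333) = 1.8257

Step 3 — r_{ij} = s_{ij} / (s_i · s_j):
  r[A,A] = 1 (diagonal).
  r[A,B] = 1.3333 / (2 · 1.8257) = 1.3333 / 3.6515 = 0.3651
  r[B,B] = 1 (diagonal).

R is symmetric with unit diagonal. Assembling:

R = [[1, 0.3651],
 [0.3651, 1]]


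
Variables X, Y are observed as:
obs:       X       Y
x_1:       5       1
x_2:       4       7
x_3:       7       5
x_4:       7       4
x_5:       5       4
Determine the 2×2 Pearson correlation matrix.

Step 1 — column means:
  mean(X) = (5 + 4 + 7 + 7 + 5) / 5 = 28/5 = 5.6
  mean(Y) = (1 + 7 + 5 + 4 + 4) / 5 = 21/5 = 4.2

Step 2 — sample variances and covariances s[i,j] = (1/(n-1)) · Σ_k (x_{k,i} - mean_i) · (x_{k,j} - mean_j), with n-1 = 4:
  s[X,X] = ((-0.6)·(-0.6) + (-1.6)·(-1.6) + (1.4)·(1.4) + (1.4)·(1.4) + (-0.6)·(-0.6)) / 4 = 7.2/4 = 1.8
  s[X,Y] = ((-0.6)·(-3.2) + (-1.6)·(2.8) + (1.4)·(0.8) + (1.4)·(-0.2) + (-0.6)·(-0.2)) / 4 = -1.6/4 = -0.4
  s[Y,Y] = ((-3.2)·(-3.2) + (2.8)·(2.8) + (0.8)·(0.8) + (-0.2)·(-0.2) + (-0.2)·(-0.2)) / 4 = 18.8/4 = 4.7
  Sample standard deviations s_i = √(s[i,i]):
  s(X) = √(1.8) = 1.3416
  s(Y) = √(4.7) = 2.1679

Step 3 — r_{ij} = s_{ij} / (s_i · s_j):
  r[X,X] = 1 (diagonal).
  r[X,Y] = -0.4 / (1.3416 · 2.1679) = -0.4 / 2.9086 = -0.1375
  r[Y,Y] = 1 (diagonal).

R is symmetric with unit diagonal. Assembling:

R = [[1, -0.1375],
 [-0.1375, 1]]


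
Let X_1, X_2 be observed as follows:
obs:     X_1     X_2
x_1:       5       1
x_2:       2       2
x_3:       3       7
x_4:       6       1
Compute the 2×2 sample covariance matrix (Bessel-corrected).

Step 1 — column means:
  mean(X_1) = (5 + 2 + 3 + 6) / 4 = 16/4 = 4
  mean(X_2) = (1 + 2 + 7 + 1) / 4 = 11/4 = 2.75

Step 2 — sample covariance S[i,j] = (1/(n-1)) · Σ_k (x_{k,i} - mean_i) · (x_{k,j} - mean_j), with n-1 = 3.
  S[X_1,X_1] = ((1)·(1) + (-2)·(-2) + (-1)·(-1) + (2)·(2)) / 3 = 10/3 = 3.3333
  S[X_1,X_2] = ((1)·(-1.75) + (-2)·(-0.75) + (-1)·(4.25) + (2)·(-1.75)) / 3 = -8/3 = -2.6667
  S[X_2,X_2] = ((-1.75)·(-1.75) + (-0.75)·(-0.75) + (4.25)·(4.25) + (-1.75)·(-1.75)) / 3 = 24.75/3 = 8.25

S is symmetric (S[j,i] = S[i,j]). Assembling:

S = [[3.3333, -2.6667],
 [-2.6667, 8.25]]


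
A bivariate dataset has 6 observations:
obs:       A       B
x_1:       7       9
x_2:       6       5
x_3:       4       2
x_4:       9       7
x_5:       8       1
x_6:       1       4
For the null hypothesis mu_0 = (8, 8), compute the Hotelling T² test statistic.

Step 1 — sample mean vector:
  mean(A) = (7 + 6 + 4 + 9 + 8 + 1) / 6 = 35/6 = 5.8333
  mean(B) = (9 + 5 + 2 + 7 + 1 + 4) / 6 = 28/6 = 4.6667
  x̄ = (5.8333, 4.6667),  deviation x̄ - mu_0 = (5.8333, 4.6667) - (8, 8) = (-2.1667, -3.3333).

Step 2 — sample covariance matrix, S[i,j] = (1/(n-1)) · Σ_k (x_{k,i} - mean_i) · (x_{k,j} - mean_j), divisor n-1 = 5:
  S[A,A] = ((1.1667)·(1.1667) + (0.1667)·(0.1667) + (-1.8333)·(-1.8333) + (3.1667)·(3.1667) + (2.1667)·(2.1667) + (-4.8333)·(-4.8333)) / 5 = 42.8333/5 = 8.5667
  S[A,B] = ((1.1667)·(4.3333) + (0.1667)·(0.3333) + (-1.8333)·(-2.6667) + (3.1667)·(2.3333) + (2.1667)·(-3.6667) + (-4.8333)·(-0.6667)) / 5 = 12.6667/5 = 2.5333
  S[B,B] = ((4.3333)·(4.3333) + (0.3333)·(0.3333) + (-2.6667)·(-2.6667) + (2.3333)·(2.3333) + (-3.6667)·(-3.6667) + (-0.6667)·(-0.6667)) / 5 = 45.3333/5 = 9.0667
  S = [[8.5667, 2.5333],
 [2.5333, 9.0667]].

Step 3 — invert S. det(S) = 8.5667·9.0667 - (2.5333)² = 71.2533.
  S^{-1} = (1/det) · [[d, -b], [-b, a]] = [[0.1272, -0.0356],
 [-0.0356, 0.1202]].

Step 4 — quadratic form (x̄ - mu_0)^T · S^{-1} · (x̄ - mu_0):
  S^{-1} · (x̄ - mu_0) = (-0.1572, -0.3237),
  (x̄ - mu_0)^T · [...] = (-2.1667)·(-0.1572) + (-3.3333)·(-0.3237) = 1.4197.

Step 5 — scale by n: T² = 6 · 1.4197 = 8.518.

T² ≈ 8.518


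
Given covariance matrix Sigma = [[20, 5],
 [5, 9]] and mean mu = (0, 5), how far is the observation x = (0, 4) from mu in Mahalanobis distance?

Step 1 — centre the observation: (x - mu) = (0, -1).

Step 2 — invert Sigma. det(Sigma) = 20·9 - (5)² = 155.
  Sigma^{-1} = (1/det) · [[d, -b], [-b, a]] = [[0.0581, -0.0323],
 [-0.0323, 0.129]].

Step 3 — form the quadratic (x - mu)^T · Sigma^{-1} · (x - mu):
  Sigma^{-1} · (x - mu) = (0.0323, -0.129).
  (x - mu)^T · [Sigma^{-1} · (x - mu)] = (0)·(0.0323) + (-1)·(-0.129) = 0.129.

Step 4 — take square root: d = √(0.129) ≈ 0.3592.

d(x, mu) = √(0.129) ≈ 0.3592


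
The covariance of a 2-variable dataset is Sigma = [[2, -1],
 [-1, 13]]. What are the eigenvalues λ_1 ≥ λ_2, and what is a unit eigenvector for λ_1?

Step 1 — characteristic polynomial of 2×2 Sigma:
  det(Sigma - λI) = λ² - trace · λ + det = 0.
  trace = 2 + 13 = 15, det = 2·13 - (-1)² = 25.
Step 2 — discriminant:
  Δ = trace² - 4·det = 225 - 100 = 125.
Step 3 — eigenvalues:
  λ = (trace ± √Δ)/2 = (15 ± 11.1803)/2,
  λ_1 = 13.0902,  λ_2 = 1.9098.

Step 4 — unit eigenvector for λ_1: solve (Sigma - λ_1 I)v = 0. First row:
  (2 - 13.0902)·v_x + (-1)·v_y = 0, i.e. (-11.0902)·v_x + (-1)·v_y = 0,
  so v ∝ (b, λ_1 - a) = (-1, 11.0902); multiply by -1 so the first entry is positive: u = (1, -11.0902).
  ||u|| = √((1)² + (-11.0902)²) = √(123.9919) ≈ 11.1352,
  v_1 = u/||u|| ≈ (0.0898, -0.996) (||v_1|| = 1).

λ_1 = 13.0902,  λ_2 = 1.9098;  v_1 ≈ (0.0898, -0.996)


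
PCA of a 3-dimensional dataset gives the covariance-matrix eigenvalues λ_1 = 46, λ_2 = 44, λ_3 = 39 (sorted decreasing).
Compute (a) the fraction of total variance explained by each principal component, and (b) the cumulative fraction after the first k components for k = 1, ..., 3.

Step 1 — total variance = trace(Sigma) = Σ λ_i = 46 + 44 + 39 = 129.

Step 2 — fraction explained by component i = λ_i / Σ λ:
  PC1: 46/129 = 0.3566
  PC2: 44/129 = 0.3411
  PC3: 39/129 = 0.3023

Step 3 — cumulative fraction after k components = (λ_1 + ... + λ_k) / Σ λ:
  k = 1: 46/129 = 0.3566
  k = 2: (46 + 44)/129 = 90/129 = 0.6977
  k = 3: (46 + 44 + 39)/129 = 129/129 = 1

Summary (fraction, with percent):

explained: PC1 0.3566 (35.66%), PC2 0.3411 (34.11%), PC3 0.3023 (30.23%);  cumulative: 0.3566, 0.6977, 1


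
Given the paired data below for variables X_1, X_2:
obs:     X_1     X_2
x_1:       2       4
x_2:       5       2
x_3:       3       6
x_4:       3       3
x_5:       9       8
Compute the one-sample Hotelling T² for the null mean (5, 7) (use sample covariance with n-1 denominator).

Step 1 — sample mean vector:
  mean(X_1) = (2 + 5 + 3 + 3 + 9) / 5 = 22/5 = 4.4
  mean(X_2) = (4 + 2 + 6 + 3 + 8) / 5 = 23/5 = 4.6
  x̄ = (4.4, 4.6),  deviation x̄ - mu_0 = (4.4, 4.6) - (5, 7) = (-0.6, -2.4).

Step 2 — sample covariance matrix, S[i,j] = (1/(n-1)) · Σ_k (x_{k,i} - mean_i) · (x_{k,j} - mean_j), divisor n-1 = 4:
  S[X_1,X_1] = ((-2.4)·(-2.4) + (0.6)·(0.6) + (-1.4)·(-1.4) + (-1.4)·(-1.4) + (4.6)·(4.6)) / 4 = 31.2/4 = 7.8
  S[X_1,X_2] = ((-2.4)·(-0.6) + (0.6)·(-2.6) + (-1.4)·(1.4) + (-1.4)·(-1.6) + (4.6)·(3.4)) / 4 = 15.8/4 = 3.95
  S[X_2,X_2] = ((-0.6)·(-0.6) + (-2.6)·(-2.6) + (1.4)·(1.4) + (-1.6)·(-1.6) + (3.4)·(3.4)) / 4 = 23.2/4 = 5.8
  S = [[7.8, 3.95],
 [3.95, 5.8]].

Step 3 — invert S. det(S) = 7.8·5.8 - (3.95)² = 29.6375.
  S^{-1} = (1/det) · [[d, -b], [-b, a]] = [[0.1957, -0.1333],
 [-0.1333, 0.2632]].

Step 4 — quadratic form (x̄ - mu_0)^T · S^{-1} · (x̄ - mu_0):
  S^{-1} · (x̄ - mu_0) = (0.2024, -0.5517),
  (x̄ - mu_0)^T · [...] = (-0.6)·(0.2024) + (-2.4)·(-0.5517) = 1.2025.

Step 5 — scale by n: T² = 5 · 1.2025 = 6.0127.

T² ≈ 6.0127


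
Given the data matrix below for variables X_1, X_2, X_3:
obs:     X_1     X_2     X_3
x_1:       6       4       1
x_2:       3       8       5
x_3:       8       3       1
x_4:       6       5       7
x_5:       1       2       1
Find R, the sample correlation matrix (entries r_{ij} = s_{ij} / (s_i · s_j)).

Step 1 — column means:
  mean(X_1) = (6 + 3 + 8 + 6 + 1) / 5 = 24/5 = 4.8
  mean(X_2) = (4 + 8 + 3 + 5 + 2) / 5 = 22/5 = 4.4
  mean(X_3) = (1 + 5 + 1 + 7 + 1) / 5 = 15/5 = 3

Step 2 — sample variances and covariances s[i,j] = (1/(n-1)) · Σ_k (x_{k,i} - mean_i) · (x_{k,j} - mean_j), with n-1 = 4:
  s[X_1,X_1] = ((1.2)·(1.2) + (-1.8)·(-1.8) + (3.2)·(3.2) + (1.2)·(1.2) + (-3.8)·(-3.8)) / 4 = 30.8/4 = 7.7
  s[X_1,X_2] = ((1.2)·(-0.4) + (-1.8)·(3.6) + (3.2)·(-1.4) + (1.2)·(0.6) + (-3.8)·(-2.4)) / 4 = -1.6/4 = -0.4
  s[X_1,X_3] = ((1.2)·(-2) + (-1.8)·(2) + (3.2)·(-2) + (1.2)·(4) + (-3.8)·(-2)) / 4 = 0/4 = 0
  s[X_2,X_2] = ((-0.4)·(-0.4) + (3.6)·(3.6) + (-1.4)·(-1.4) + (0.6)·(0.6) + (-2.4)·(-2.4)) / 4 = 21.2/4 = 5.3
  s[X_2,X_3] = ((-0.4)·(-2) + (3.6)·(2) + (-1.4)·(-2) + (0.6)·(4) + (-2.4)·(-2)) / 4 = 18/4 = 4.5
  s[X_3,X_3] = ((-2)·(-2) + (2)·(2) + (-2)·(-2) + (4)·(4) + (-2)·(-2)) / 4 = 32/4 = 8
  Sample standard deviations s_i = √(s[i,i]):
  s(X_1) = √(7.7) = 2.7749
  s(X_2) = √(5.3) = 2.3022
  s(X_3) = √(8) = 2.8284

Step 3 — r_{ij} = s_{ij} / (s_i · s_j):
  r[X_1,X_1] = 1 (diagonal).
  r[X_1,X_2] = -0.4 / (2.7749 · 2.3022) = -0.4 / 6.3883 = -0.0626
  r[X_1,X_3] = 0 / (2.7749 · 2.8284) = 0 / 7.8486 = 0
  r[X_2,X_2] = 1 (diagonal).
  r[X_2,X_3] = 4.5 / (2.3022 · 2.8284) = 4.5 / 6.5115 = 0.6911
  r[X_3,X_3] = 1 (diagonal).

R is symmetric with unit diagonal. Assembling:

R = [[1, -0.0626, 0],
 [-0.0626, 1, 0.6911],
 [0, 0.6911, 1]]


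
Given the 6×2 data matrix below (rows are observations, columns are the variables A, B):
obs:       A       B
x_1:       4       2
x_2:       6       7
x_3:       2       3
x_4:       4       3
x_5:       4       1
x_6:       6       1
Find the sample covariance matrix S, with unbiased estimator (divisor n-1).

Step 1 — column means:
  mean(A) = (4 + 6 + 2 + 4 + 4 + 6) / 6 = 26/6 = 4.3333
  mean(B) = (2 + 7 + 3 + 3 + 1 + 1) / 6 = 17/6 = 2.8333

Step 2 — sample covariance S[i,j] = (1/(n-1)) · Σ_k (x_{k,i} - mean_i) · (x_{k,j} - mean_j), with n-1 = 5.
  S[A,A] = ((-0.3333)·(-0.3333) + (1.6667)·(1.6667) + (-2.3333)·(-2.3333) + (-0.3333)·(-0.3333) + (-0.3333)·(-0.3333) + (1.6667)·(1.6667)) / 5 = 11.3333/5 = 2.2667
  S[A,B] = ((-0.3333)·(-0.8333) + (1.6667)·(4.1667) + (-2.3333)·(0.1667) + (-0.3333)·(0.1667) + (-0.3333)·(-1.8333) + (1.6667)·(-1.8333)) / 5 = 4.3333/5 = 0.8667
  S[B,B] = ((-0.8333)·(-0.8333) + (4.1667)·(4.1667) + (0.1667)·(0.1667) + (0.1667)·(0.1667) + (-1.8333)·(-1.8333) + (-1.8333)·(-1.8333)) / 5 = 24.8333/5 = 4.9667

S is symmetric (S[j,i] = S[i,j]). Assembling:

S = [[2.2667, 0.8667],
 [0.8667, 4.9667]]


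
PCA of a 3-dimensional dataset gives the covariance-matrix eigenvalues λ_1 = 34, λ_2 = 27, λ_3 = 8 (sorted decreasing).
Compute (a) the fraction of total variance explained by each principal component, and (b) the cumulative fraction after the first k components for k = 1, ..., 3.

Step 1 — total variance = trace(Sigma) = Σ λ_i = 34 + 27 + 8 = 69.

Step 2 — fraction explained by component i = λ_i / Σ λ:
  PC1: 34/69 = 0.4928
  PC2: 27/69 = 0.3913
  PC3: 8/69 = 0.1159

Step 3 — cumulative fraction after k components = (λ_1 + ... + λ_k) / Σ λ:
  k = 1: 34/69 = 0.4928
  k = 2: (34 + 27)/69 = 61/69 = 0.8841
  k = 3: (34 + 27 + 8)/69 = 69/69 = 1

Summary (fraction, with percent):

explained: PC1 0.4928 (49.28%), PC2 0.3913 (39.13%), PC3 0.1159 (11.59%);  cumulative: 0.4928, 0.8841, 1


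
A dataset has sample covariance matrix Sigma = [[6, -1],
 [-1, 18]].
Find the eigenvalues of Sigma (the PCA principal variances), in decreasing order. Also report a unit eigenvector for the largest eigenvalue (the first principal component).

Step 1 — characteristic polynomial of 2×2 Sigma:
  det(Sigma - λI) = λ² - trace · λ + det = 0.
  trace = 6 + 18 = 24, det = 6·18 - (-1)² = 107.
Step 2 — discriminant:
  Δ = trace² - 4·det = 576 - 428 = 148.
Step 3 — eigenvalues:
  λ = (trace ± √Δ)/2 = (24 ± 12.1655)/2,
  λ_1 = 18.0828,  λ_2 = 5.9172.

Step 4 — unit eigenvector for λ_1: solve (Sigma - λ_1 I)v = 0. First row:
  (6 - 18.0828)·v_x + (-1)·v_y = 0, i.e. (-12.0828)·v_x + (-1)·v_y = 0,
  so v ∝ (b, λ_1 - a) = (-1, 12.0828); multiply by -1 so the first entry is positive: u = (1, -12.0828).
  ||u|| = √((1)² + (-12.0828)²) = √(146.9932) ≈ 12.1241,
  v_1 = u/||u|| ≈ (0.0825, -0.9966) (||v_1|| = 1).

λ_1 = 18.0828,  λ_2 = 5.9172;  v_1 ≈ (0.0825, -0.9966)


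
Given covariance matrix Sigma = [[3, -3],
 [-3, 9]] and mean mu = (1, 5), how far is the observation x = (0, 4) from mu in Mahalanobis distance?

Step 1 — centre the observation: (x - mu) = (-1, -1).

Step 2 — invert Sigma. det(Sigma) = 3·9 - (-3)² = 18.
  Sigma^{-1} = (1/det) · [[d, -b], [-b, a]] = [[0.5, 0.1667],
 [0.1667, 0.1667]].

Step 3 — form the quadratic (x - mu)^T · Sigma^{-1} · (x - mu):
  Sigma^{-1} · (x - mu) = (-0.6667, -0.3333).
  (x - mu)^T · [Sigma^{-1} · (x - mu)] = (-1)·(-0.6667) + (-1)·(-0.3333) = 1.

Step 4 — take square root: d = √(1) ≈ 1.

d(x, mu) = √(1) ≈ 1


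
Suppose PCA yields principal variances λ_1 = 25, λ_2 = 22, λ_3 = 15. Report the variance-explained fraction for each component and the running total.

Step 1 — total variance = trace(Sigma) = Σ λ_i = 25 + 22 + 15 = 62.

Step 2 — fraction explained by component i = λ_i / Σ λ:
  PC1: 25/62 = 0.4032
  PC2: 22/62 = 0.3548
  PC3: 15/62 = 0.2419

Step 3 — cumulative fraction after k components = (λ_1 + ... + λ_k) / Σ λ:
  k = 1: 25/62 = 0.4032
  k = 2: (25 + 22)/62 = 47/62 = 0.7581
  k = 3: (25 + 22 + 15)/62 = 62/62 = 1

Summary (fraction, with percent):

explained: PC1 0.4032 (40.32%), PC2 0.3548 (35.48%), PC3 0.2419 (24.19%);  cumulative: 0.4032, 0.7581, 1


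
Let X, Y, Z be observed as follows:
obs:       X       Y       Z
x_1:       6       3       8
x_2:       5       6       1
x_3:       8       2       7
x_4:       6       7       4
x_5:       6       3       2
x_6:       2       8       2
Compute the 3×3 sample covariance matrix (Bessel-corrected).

Step 1 — column means:
  mean(X) = (6 + 5 + 8 + 6 + 6 + 2) / 6 = 33/6 = 5.5
  mean(Y) = (3 + 6 + 2 + 7 + 3 + 8) / 6 = 29/6 = 4.8333
  mean(Z) = (8 + 1 + 7 + 4 + 2 + 2) / 6 = 24/6 = 4

Step 2 — sample covariance S[i,j] = (1/(n-1)) · Σ_k (x_{k,i} - mean_i) · (x_{k,j} - mean_j), with n-1 = 5.
  S[X,X] = ((0.5)·(0.5) + (-0.5)·(-0.5) + (2.5)·(2.5) + (0.5)·(0.5) + (0.5)·(0.5) + (-3.5)·(-3.5)) / 5 = 19.5/5 = 3.9
  S[X,Y] = ((0.5)·(-1.8333) + (-0.5)·(1.1667) + (2.5)·(-2.8333) + (0.5)·(2.1667) + (0.5)·(-1.8333) + (-3.5)·(3.1667)) / 5 = -19.5/5 = -3.9
  S[X,Z] = ((0.5)·(4) + (-0.5)·(-3) + (2.5)·(3) + (0.5)·(0) + (0.5)·(-2) + (-3.5)·(-2)) / 5 = 17/5 = 3.4
  S[Y,Y] = ((-1.8333)·(-1.8333) + (1.1667)·(1.1667) + (-2.8333)·(-2.8333) + (2.1667)·(2.1667) + (-1.8333)·(-1.8333) + (3.1667)·(3.1667)) / 5 = 30.8333/5 = 6.1667
  S[Y,Z] = ((-1.8333)·(4) + (1.1667)·(-3) + (-2.8333)·(3) + (2.1667)·(0) + (-1.8333)·(-2) + (3.1667)·(-2)) / 5 = -22/5 = -4.4
  S[Z,Z] = ((4)·(4) + (-3)·(-3) + (3)·(3) + (0)·(0) + (-2)·(-2) + (-2)·(-2)) / 5 = 42/5 = 8.4

S is symmetric (S[j,i] = S[i,j]). Assembling:

S = [[3.9, -3.9, 3.4],
 [-3.9, 6.1667, -4.4],
 [3.4, -4.4, 8.4]]


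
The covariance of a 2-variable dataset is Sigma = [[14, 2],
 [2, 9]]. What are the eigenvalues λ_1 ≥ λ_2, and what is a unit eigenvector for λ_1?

Step 1 — characteristic polynomial of 2×2 Sigma:
  det(Sigma - λI) = λ² - trace · λ + det = 0.
  trace = 14 + 9 = 23, det = 14·9 - (2)² = 122.
Step 2 — discriminant:
  Δ = trace² - 4·det = 529 - 488 = 41.
Step 3 — eigenvalues:
  λ = (trace ± √Δ)/2 = (23 ± 6.4031)/2,
  λ_1 = 14.7016,  λ_2 = 8.2984.

Step 4 — unit eigenvector for λ_1: solve (Sigma - λ_1 I)v = 0. First row:
  (14 - 14.7016)·v_x + (2)·v_y = 0, i.e. (-0.7016)·v_x + (2)·v_y = 0,
  so v ∝ (b, λ_1 - a) = (2, 0.7016) = u.
  ||u|| = √((2)² + (0.7016)²) = √(4.4922) ≈ 2.1195,
  v_1 = u/||u|| ≈ (0.9436, 0.331) (||v_1|| = 1).

λ_1 = 14.7016,  λ_2 = 8.2984;  v_1 ≈ (0.9436, 0.331)


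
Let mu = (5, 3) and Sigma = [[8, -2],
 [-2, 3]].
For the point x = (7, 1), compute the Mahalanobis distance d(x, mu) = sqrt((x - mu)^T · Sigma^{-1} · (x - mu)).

Step 1 — centre the observation: (x - mu) = (2, -2).

Step 2 — invert Sigma. det(Sigma) = 8·3 - (-2)² = 20.
  Sigma^{-1} = (1/det) · [[d, -b], [-b, a]] = [[0.15, 0.1],
 [0.1, 0.4]].

Step 3 — form the quadratic (x - mu)^T · Sigma^{-1} · (x - mu):
  Sigma^{-1} · (x - mu) = (0.1, -0.6).
  (x - mu)^T · [Sigma^{-1} · (x - mu)] = (2)·(0.1) + (-2)·(-0.6) = 1.4.

Step 4 — take square root: d = √(1.4) ≈ 1.1832.

d(x, mu) = √(1.4) ≈ 1.1832


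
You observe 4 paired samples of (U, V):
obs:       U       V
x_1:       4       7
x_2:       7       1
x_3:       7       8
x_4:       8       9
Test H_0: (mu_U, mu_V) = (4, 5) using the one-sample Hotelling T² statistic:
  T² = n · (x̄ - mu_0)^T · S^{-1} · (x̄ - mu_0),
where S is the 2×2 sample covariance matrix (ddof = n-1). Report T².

Step 1 — sample mean vector:
  mean(U) = (4 + 7 + 7 + 8) / 4 = 26/4 = 6.5
  mean(V) = (7 + 1 + 8 + 9) / 4 = 25/4 = 6.25
  x̄ = (6.5, 6.25),  deviation x̄ - mu_0 = (6.5, 6.25) - (4, 5) = (2.5, 1.25).

Step 2 — sample covariance matrix, S[i,j] = (1/(n-1)) · Σ_k (x_{k,i} - mean_i) · (x_{k,j} - mean_j), divisor n-1 = 3:
  S[U,U] = ((-2.5)·(-2.5) + (0.5)·(0.5) + (0.5)·(0.5) + (1.5)·(1.5)) / 3 = 9/3 = 3
  S[U,V] = ((-2.5)·(0.75) + (0.5)·(-5.25) + (0.5)·(1.75) + (1.5)·(2.75)) / 3 = 0.5/3 = 0.1667
  S[V,V] = ((0.75)·(0.75) + (-5.25)·(-5.25) + (1.75)·(1.75) + (2.75)·(2.75)) / 3 = 38.75/3 = 12.9167
  S = [[3, 0.1667],
 [0.1667, 12.9167]].

Step 3 — invert S. det(S) = 3·12.9167 - (0.1667)² = 38.7222.
  S^{-1} = (1/det) · [[d, -b], [-b, a]] = [[0.3336, -0.0043],
 [-0.0043, 0.0775]].

Step 4 — quadratic form (x̄ - mu_0)^T · S^{-1} · (x̄ - mu_0):
  S^{-1} · (x̄ - mu_0) = (0.8286, 0.0861),
  (x̄ - mu_0)^T · [...] = (2.5)·(0.8286) + (1.25)·(0.0861) = 2.179.

Step 5 — scale by n: T² = 4 · 2.179 = 8.7159.

T² ≈ 8.7159


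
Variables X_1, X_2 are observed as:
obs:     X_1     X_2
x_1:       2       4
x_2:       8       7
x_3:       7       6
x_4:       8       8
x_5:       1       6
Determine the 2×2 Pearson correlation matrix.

Step 1 — column means:
  mean(X_1) = (2 + 8 + 7 + 8 + 1) / 5 = 26/5 = 5.2
  mean(X_2) = (4 + 7 + 6 + 8 + 6) / 5 = 31/5 = 6.2

Step 2 — sample variances and covariances s[i,j] = (1/(n-1)) · Σ_k (x_{k,i} - mean_i) · (x_{k,j} - mean_j), with n-1 = 4:
  s[X_1,X_1] = ((-3.2)·(-3.2) + (2.8)·(2.8) + (1.8)·(1.8) + (2.8)·(2.8) + (-4.2)·(-4.2)) / 4 = 46.8/4 = 11.7
  s[X_1,X_2] = ((-3.2)·(-2.2) + (2.8)·(0.8) + (1.8)·(-0.2) + (2.8)·(1.8) + (-4.2)·(-0.2)) / 4 = 14.8/4 = 3.7
  s[X_2,X_2] = ((-2.2)·(-2.2) + (0.8)·(0.8) + (-0.2)·(-0.2) + (1.8)·(1.8) + (-0.2)·(-0.2)) / 4 = 8.8/4 = 2.2
  Sample standard deviations s_i = √(s[i,i]):
  s(X_1) = √(11.7) = 3.4205
  s(X_2) = √(2.2) = 1.4832

Step 3 — r_{ij} = s_{ij} / (s_i · s_j):
  r[X_1,X_1] = 1 (diagonal).
  r[X_1,X_2] = 3.7 / (3.4205 · 1.4832) = 3.7 / 5.0735 = 0.7293
  r[X_2,X_2] = 1 (diagonal).

R is symmetric with unit diagonal. Assembling:

R = [[1, 0.7293],
 [0.7293, 1]]


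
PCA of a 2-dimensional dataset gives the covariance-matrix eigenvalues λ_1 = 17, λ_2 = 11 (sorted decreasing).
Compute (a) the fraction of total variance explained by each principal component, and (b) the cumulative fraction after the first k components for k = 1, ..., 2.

Step 1 — total variance = trace(Sigma) = Σ λ_i = 17 + 11 = 28.

Step 2 — fraction explained by component i = λ_i / Σ λ:
  PC1: 17/28 = 0.6071
  PC2: 11/28 = 0.3929

Step 3 — cumulative fraction after k components = (λ_1 + ... + λ_k) / Σ λ:
  k = 1: 17/28 = 0.6071
  k = 2: (17 + 11)/28 = 28/28 = 1

Summary (fraction, with percent):

explained: PC1 0.6071 (60.71%), PC2 0.3929 (39.29%);  cumulative: 0.6071, 1


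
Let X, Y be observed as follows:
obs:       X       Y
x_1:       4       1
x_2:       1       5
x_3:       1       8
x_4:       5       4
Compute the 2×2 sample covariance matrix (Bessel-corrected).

Step 1 — column means:
  mean(X) = (4 + 1 + 1 + 5) / 4 = 11/4 = 2.75
  mean(Y) = (1 + 5 + 8 + 4) / 4 = 18/4 = 4.5

Step 2 — sample covariance S[i,j] = (1/(n-1)) · Σ_k (x_{k,i} - mean_i) · (x_{k,j} - mean_j), with n-1 = 3.
  S[X,X] = ((1.25)·(1.25) + (-1.75)·(-1.75) + (-1.75)·(-1.75) + (2.25)·(2.25)) / 3 = 12.75/3 = 4.25
  S[X,Y] = ((1.25)·(-3.5) + (-1.75)·(0.5) + (-1.75)·(3.5) + (2.25)·(-0.5)) / 3 = -12.5/3 = -4.1667
  S[Y,Y] = ((-3.5)·(-3.5) + (0.5)·(0.5) + (3.5)·(3.5) + (-0.5)·(-0.5)) / 3 = 25/3 = 8.3333

S is symmetric (S[j,i] = S[i,j]). Assembling:

S = [[4.25, -4.1667],
 [-4.1667, 8.3333]]


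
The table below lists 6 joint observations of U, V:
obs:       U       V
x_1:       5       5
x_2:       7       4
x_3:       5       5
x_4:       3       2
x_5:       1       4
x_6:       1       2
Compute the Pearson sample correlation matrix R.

Step 1 — column means:
  mean(U) = (5 + 7 + 5 + 3 + 1 + 1) / 6 = 22/6 = 3.6667
  mean(V) = (5 + 4 + 5 + 2 + 4 + 2) / 6 = 22/6 = 3.6667

Step 2 — sample variances and covariances s[i,j] = (1/(n-1)) · Σ_k (x_{k,i} - mean_i) · (x_{k,j} - mean_j), with n-1 = 5:
  s[U,U] = ((1.3333)·(1.3333) + (3.3333)·(3.3333) + (1.3333)·(1.3333) + (-0.6667)·(-0.6667) + (-2.6667)·(-2.6667) + (-2.6667)·(-2.6667)) / 5 = 29.3333/5 = 5.8667
  s[U,V] = ((1.3333)·(1.3333) + (3.3333)·(0.3333) + (1.3333)·(1.3333) + (-0.6667)·(-1.6667) + (-2.6667)·(0.3333) + (-2.6667)·(-1.6667)) / 5 = 9.3333/5 = 1.8667
  s[V,V] = ((1.3333)·(1.3333) + (0.3333)·(0.3333) + (1.3333)·(1.3333) + (-1.6667)·(-1.6667) + (0.3333)·(0.3333) + (-1.6667)·(-1.6667)) / 5 = 9.3333/5 = 1.8667
  Sample standard deviations s_i = √(s[i,i]):
  s(U) = √(5.8667) = 2.4221
  s(V) = √(1.8667) = 1.3663

Step 3 — r_{ij} = s_{ij} / (s_i · s_j):
  r[U,U] = 1 (diagonal).
  r[U,V] = 1.8667 / (2.4221 · 1.3663) = 1.8667 / 3.3092 = 0.5641
  r[V,V] = 1 (diagonal).

R is symmetric with unit diagonal. Assembling:

R = [[1, 0.5641],
 [0.5641, 1]]


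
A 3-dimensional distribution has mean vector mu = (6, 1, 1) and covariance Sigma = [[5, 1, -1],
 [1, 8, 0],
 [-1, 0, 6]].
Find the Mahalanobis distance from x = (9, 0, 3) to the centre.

Step 1 — centre the observation: (x - mu) = (3, -1, 2).

Step 2 — invert Sigma (cofactor / det for 3×3, or solve directly):
  Sigma^{-1} = [[0.2124, -0.0265, 0.0354],
 [-0.0265, 0.1283, -0.0044],
 [0.0354, -0.0044, 0.1726]].

Step 3 — form the quadratic (x - mu)^T · Sigma^{-1} · (x - mu):
  Sigma^{-1} · (x - mu) = (0.7345, -0.2168, 0.4558).
  (x - mu)^T · [Sigma^{-1} · (x - mu)] = (3)·(0.7345) + (-1)·(-0.2168) + (2)·(0.4558) = 3.3319.

Step 4 — take square root: d = √(3.3319) ≈ 1.8253.

d(x, mu) = √(3.3319) ≈ 1.8253


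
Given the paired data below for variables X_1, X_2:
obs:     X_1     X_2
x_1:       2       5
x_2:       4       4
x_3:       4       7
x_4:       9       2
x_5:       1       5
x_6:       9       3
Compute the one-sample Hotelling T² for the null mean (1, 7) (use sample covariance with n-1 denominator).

Step 1 — sample mean vector:
  mean(X_1) = (2 + 4 + 4 + 9 + 1 + 9) / 6 = 29/6 = 4.8333
  mean(X_2) = (5 + 4 + 7 + 2 + 5 + 3) / 6 = 26/6 = 4.3333
  x̄ = (4.8333, 4.3333),  deviation x̄ - mu_0 = (4.8333, 4.3333) - (1, 7) = (3.8333, -2.6667).

Step 2 — sample covariance matrix, S[i,j] = (1/(n-1)) · Σ_k (x_{k,i} - mean_i) · (x_{k,j} - mean_j), divisor n-1 = 5:
  S[X_1,X_1] = ((-2.8333)·(-2.8333) + (-0.8333)·(-0.8333) + (-0.8333)·(-0.8333) + (4.1667)·(4.1667) + (-3.8333)·(-3.8333) + (4.1667)·(4.1667)) / 5 = 58.8333/5 = 11.7667
  S[X_1,X_2] = ((-2.8333)·(0.6667) + (-0.8333)·(-0.3333) + (-0.8333)·(2.6667) + (4.1667)·(-2.3333) + (-3.8333)·(0.6667) + (4.1667)·(-1.3333)) / 5 = -21.6667/5 = -4.3333
  S[X_2,X_2] = ((0.6667)·(0.6667) + (-0.3333)·(-0.3333) + (2.6667)·(2.6667) + (-2.3333)·(-2.3333) + (0.6667)·(0.6667) + (-1.3333)·(-1.3333)) / 5 = 15.3333/5 = 3.0667
  S = [[11.7667, -4.3333],
 [-4.3333, 3.0667]].

Step 3 — invert S. det(S) = 11.7667·3.0667 - (-4.3333)² = 17.3067.
  S^{-1} = (1/det) · [[d, -b], [-b, a]] = [[0.1772, 0.2504],
 [0.2504, 0.6799]].

Step 4 — quadratic form (x̄ - mu_0)^T · S^{-1} · (x̄ - mu_0):
  S^{-1} · (x̄ - mu_0) = (0.0116, -0.8532),
  (x̄ - mu_0)^T · [...] = (3.8333)·(0.0116) + (-2.6667)·(-0.8532) = 2.3196.

Step 5 — scale by n: T² = 6 · 2.3196 = 13.9176.

T² ≈ 13.9176


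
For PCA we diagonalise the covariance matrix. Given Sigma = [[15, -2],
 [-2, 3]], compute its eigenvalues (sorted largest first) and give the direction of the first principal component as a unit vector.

Step 1 — characteristic polynomial of 2×2 Sigma:
  det(Sigma - λI) = λ² - trace · λ + det = 0.
  trace = 15 + 3 = 18, det = 15·3 - (-2)² = 41.
Step 2 — discriminant:
  Δ = trace² - 4·det = 324 - 164 = 160.
Step 3 — eigenvalues:
  λ = (trace ± √Δ)/2 = (18 ± 12.6491)/2,
  λ_1 = 15.3246,  λ_2 = 2.6754.

Step 4 — unit eigenvector for λ_1: solve (Sigma - λ_1 I)v = 0. First row:
  (15 - 15.3246)·v_x + (-2)·v_y = 0, i.e. (-0.3246)·v_x + (-2)·v_y = 0,
  so v ∝ (b, λ_1 - a) = (-2, 0.3246); multiply by -1 so the first entry is positive: u = (2, -0.3246).
  ||u|| = √((2)² + (-0.3246)²) = √(4.1053) ≈ 2.0262,
  v_1 = u/||u|| ≈ (0.9871, -0.1602) (||v_1|| = 1).

λ_1 = 15.3246,  λ_2 = 2.6754;  v_1 ≈ (0.9871, -0.1602)


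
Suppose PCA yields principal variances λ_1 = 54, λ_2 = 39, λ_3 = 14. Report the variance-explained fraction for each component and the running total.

Step 1 — total variance = trace(Sigma) = Σ λ_i = 54 + 39 + 14 = 107.

Step 2 — fraction explained by component i = λ_i / Σ λ:
  PC1: 54/107 = 0.5047
  PC2: 39/107 = 0.3645
  PC3: 14/107 = 0.1308

Step 3 — cumulative fraction after k components = (λ_1 + ... + λ_k) / Σ λ:
  k = 1: 54/107 = 0.5047
  k = 2: (54 + 39)/107 = 93/107 = 0.8692
  k = 3: (54 + 39 + 14)/107 = 107/107 = 1

Summary (fraction, with percent):

explained: PC1 0.5047 (50.47%), PC2 0.3645 (36.45%), PC3 0.1308 (13.08%);  cumulative: 0.5047, 0.8692, 1
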